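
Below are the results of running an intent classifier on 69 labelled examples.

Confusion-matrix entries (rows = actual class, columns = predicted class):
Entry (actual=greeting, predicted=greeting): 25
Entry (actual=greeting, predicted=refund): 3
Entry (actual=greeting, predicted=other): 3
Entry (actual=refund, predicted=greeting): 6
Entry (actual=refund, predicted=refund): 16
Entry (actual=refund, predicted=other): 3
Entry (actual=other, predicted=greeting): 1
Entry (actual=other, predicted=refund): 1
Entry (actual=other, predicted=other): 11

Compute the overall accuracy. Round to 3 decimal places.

0.754

Accuracy = trace / total = (25+16+11=52) / 69 = 52/69 = 0.754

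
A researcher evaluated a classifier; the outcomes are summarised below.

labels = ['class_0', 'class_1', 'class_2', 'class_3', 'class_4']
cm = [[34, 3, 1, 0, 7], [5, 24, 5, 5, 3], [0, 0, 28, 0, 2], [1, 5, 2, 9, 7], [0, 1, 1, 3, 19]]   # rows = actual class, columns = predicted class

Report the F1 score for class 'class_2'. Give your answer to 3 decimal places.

0.836

Treat 'class_2' as positive and all other classes as negative.
F1 score = 2·TP/(2·TP+FP+FN).
class_2: TP=28, FP=1+5+2+1=9, FN=0+0+0+2=2 → 56/67 = 0.8358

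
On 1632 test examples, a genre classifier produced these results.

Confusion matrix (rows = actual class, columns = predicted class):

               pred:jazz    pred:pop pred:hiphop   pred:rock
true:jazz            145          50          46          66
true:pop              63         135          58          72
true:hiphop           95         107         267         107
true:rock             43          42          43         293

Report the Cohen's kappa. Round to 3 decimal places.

0.348

Observed agreement pₒ = trace/N = 840/1632 = 0.5147
Expected agreement pₑ = Σ (rowᵢ·colᵢ)/N² = (307·346 + 328·334 + 576·414 + 421·538)/1632² = 0.2556
κ = (pₒ − pₑ)/(1 − pₑ) = (0.5147 − 0.2556)/(1 − 0.2556) = 0.348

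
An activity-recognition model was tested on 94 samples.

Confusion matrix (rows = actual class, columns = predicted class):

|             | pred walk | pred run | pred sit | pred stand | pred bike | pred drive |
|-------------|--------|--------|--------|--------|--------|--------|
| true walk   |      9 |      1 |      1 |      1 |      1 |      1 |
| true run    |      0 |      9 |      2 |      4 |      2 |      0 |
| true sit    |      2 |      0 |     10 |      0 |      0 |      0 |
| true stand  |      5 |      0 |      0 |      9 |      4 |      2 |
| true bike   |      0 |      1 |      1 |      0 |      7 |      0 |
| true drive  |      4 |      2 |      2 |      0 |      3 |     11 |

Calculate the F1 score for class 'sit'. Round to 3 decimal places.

Take TP from the diagonal, FP from the rest of the 'sit' prediction marginal, FN from the rest of the 'sit' actual marginal.
F1 score = 2·TP/(2·TP+FP+FN).
sit: TP=10, FP=1+2+0+1+2=6, FN=2+0+0+0+0=2 → 20/28 = 0.7143

0.714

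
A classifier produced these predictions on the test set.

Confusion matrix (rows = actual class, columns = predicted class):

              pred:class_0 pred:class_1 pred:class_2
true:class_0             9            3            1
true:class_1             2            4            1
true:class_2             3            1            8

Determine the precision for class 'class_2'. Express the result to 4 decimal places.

0.8000

Treat 'class_2' as positive and all other classes as negative.
precision = TP/(TP+FP).
class_2: TP=8, FP=1+1=2 → 8/10 = 0.80000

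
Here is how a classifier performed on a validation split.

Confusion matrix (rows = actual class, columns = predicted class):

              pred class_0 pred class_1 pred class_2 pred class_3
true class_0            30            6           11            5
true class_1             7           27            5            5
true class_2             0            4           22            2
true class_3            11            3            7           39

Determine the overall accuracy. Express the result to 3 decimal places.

Accuracy = trace / total = (30+27+22+39=118) / 184 = 118/184 = 0.641

0.641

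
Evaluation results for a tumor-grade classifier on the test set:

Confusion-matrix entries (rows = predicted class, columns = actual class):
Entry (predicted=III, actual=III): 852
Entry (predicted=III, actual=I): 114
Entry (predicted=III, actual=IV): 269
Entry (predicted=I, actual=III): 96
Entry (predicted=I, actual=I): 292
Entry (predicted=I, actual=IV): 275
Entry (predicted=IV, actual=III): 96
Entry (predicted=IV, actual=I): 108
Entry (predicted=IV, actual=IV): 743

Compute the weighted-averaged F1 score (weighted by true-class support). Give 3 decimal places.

0.665

Per-class F1 score (2·TP/(2·TP+FP+FN)):
  III: TP=852, FP=114+269=383, FN=96+96=192 → 1704/2279 = 0.7477
  I: TP=292, FP=96+275=371, FN=114+108=222 → 584/1177 = 0.4962
  IV: TP=743, FP=96+108=204, FN=269+275=544 → 1486/2234 = 0.6652
Weighted-F1 score = Σ (supportᵢ/N)·F1 scoreᵢ with N=2845: (1044/2845)·0.7477 + (514/2845)·0.4962 + (1287/2845)·0.6652 = 0.665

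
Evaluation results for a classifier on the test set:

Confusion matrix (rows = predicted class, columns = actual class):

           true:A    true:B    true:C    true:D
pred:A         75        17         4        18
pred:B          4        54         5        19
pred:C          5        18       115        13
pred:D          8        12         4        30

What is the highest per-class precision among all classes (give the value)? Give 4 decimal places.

Per-class precision (TP/(TP+FP)):
  A: TP=75, FP=17+4+18=39 → 75/114 = 0.65789
  B: TP=54, FP=4+5+19=28 → 54/82 = 0.65854
  C: TP=115, FP=5+18+13=36 → 115/151 = 0.76159
  D: TP=30, FP=8+12+4=24 → 30/54 = 0.55556
Highest is class 'C' with precision = 0.7616.

0.7616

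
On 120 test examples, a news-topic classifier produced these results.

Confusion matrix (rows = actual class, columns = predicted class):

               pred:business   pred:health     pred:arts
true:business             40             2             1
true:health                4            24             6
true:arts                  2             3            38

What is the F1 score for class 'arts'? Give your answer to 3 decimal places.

0.864

Treat 'arts' as positive and all other classes as negative.
F1 score = 2·TP/(2·TP+FP+FN).
arts: TP=38, FP=1+6=7, FN=2+3=5 → 76/88 = 0.8636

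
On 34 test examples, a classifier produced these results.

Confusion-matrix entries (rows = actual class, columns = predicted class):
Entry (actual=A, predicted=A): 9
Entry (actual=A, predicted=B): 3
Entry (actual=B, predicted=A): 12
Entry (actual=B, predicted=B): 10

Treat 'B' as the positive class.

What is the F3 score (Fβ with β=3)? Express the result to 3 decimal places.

0.474

Fβ = (1+β²)·TP / ((1+β²)·TP + β²·FN + FP), with β²=9
= 10·10 / (10·10 + 9·12 + 3) = 0.474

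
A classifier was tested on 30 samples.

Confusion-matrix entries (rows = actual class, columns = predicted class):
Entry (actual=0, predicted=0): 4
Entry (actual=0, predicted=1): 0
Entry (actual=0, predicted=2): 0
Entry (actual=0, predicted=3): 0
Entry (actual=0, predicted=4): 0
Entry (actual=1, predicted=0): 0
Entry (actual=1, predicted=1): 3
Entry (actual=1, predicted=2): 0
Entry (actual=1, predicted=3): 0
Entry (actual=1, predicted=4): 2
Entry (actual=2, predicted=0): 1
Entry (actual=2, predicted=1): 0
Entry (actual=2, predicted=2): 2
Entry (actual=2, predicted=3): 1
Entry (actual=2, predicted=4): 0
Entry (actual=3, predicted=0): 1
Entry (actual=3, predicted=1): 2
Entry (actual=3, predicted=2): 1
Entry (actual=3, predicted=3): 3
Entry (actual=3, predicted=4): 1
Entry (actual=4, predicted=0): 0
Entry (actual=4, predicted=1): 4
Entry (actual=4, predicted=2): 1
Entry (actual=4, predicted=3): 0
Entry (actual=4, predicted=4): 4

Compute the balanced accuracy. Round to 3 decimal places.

Balanced accuracy = mean of per-class recall.
  0: recall = 4/4 = 1.0000
  1: recall = 3/5 = 0.6000
  2: recall = 2/4 = 0.5000
  3: recall = 3/8 = 0.3750
  4: recall = 4/9 = 0.4444
Mean = (1.0000 + 0.6000 + 0.5000 + 0.3750 + 0.4444) / 5 = 0.584

0.584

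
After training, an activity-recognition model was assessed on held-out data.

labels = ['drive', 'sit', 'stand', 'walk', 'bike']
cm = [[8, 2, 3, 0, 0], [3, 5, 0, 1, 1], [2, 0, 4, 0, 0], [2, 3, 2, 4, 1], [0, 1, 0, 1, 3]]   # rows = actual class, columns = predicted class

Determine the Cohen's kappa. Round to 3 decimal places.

Observed agreement pₒ = trace/N = 24/46 = 0.5217
Expected agreement pₑ = Σ (rowᵢ·colᵢ)/N² = (13·15 + 10·11 + 6·9 + 12·6 + 5·5)/46² = 0.2155
κ = (pₒ − pₑ)/(1 − pₑ) = (0.5217 − 0.2155)/(1 − 0.2155) = 0.390

0.390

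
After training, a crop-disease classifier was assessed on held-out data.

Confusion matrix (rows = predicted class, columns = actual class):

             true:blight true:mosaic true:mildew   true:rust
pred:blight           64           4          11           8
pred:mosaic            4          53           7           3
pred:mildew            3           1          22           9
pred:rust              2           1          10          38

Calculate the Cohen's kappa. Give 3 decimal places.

Observed agreement pₒ = trace/N = 177/240 = 0.7375
Expected agreement pₑ = Σ (rowᵢ·colᵢ)/N² = (73·87 + 59·67 + 50·35 + 58·51)/240² = 0.2606
κ = (pₒ − pₑ)/(1 − pₑ) = (0.7375 − 0.2606)/(1 − 0.2606) = 0.645

0.645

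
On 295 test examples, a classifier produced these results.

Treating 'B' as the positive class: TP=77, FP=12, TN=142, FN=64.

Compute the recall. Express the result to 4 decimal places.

0.5461

Recall = TP/(TP+FN) = 77/(77+64) = 77/141 = 0.5461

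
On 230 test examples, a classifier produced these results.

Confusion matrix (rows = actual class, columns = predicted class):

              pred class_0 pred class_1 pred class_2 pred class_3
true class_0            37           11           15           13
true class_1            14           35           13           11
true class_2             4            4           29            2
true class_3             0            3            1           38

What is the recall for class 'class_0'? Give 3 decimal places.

0.487

recall = TP/(TP+FN).
class_0: TP=37, FN=11+15+13=39 → 37/76 = 0.4868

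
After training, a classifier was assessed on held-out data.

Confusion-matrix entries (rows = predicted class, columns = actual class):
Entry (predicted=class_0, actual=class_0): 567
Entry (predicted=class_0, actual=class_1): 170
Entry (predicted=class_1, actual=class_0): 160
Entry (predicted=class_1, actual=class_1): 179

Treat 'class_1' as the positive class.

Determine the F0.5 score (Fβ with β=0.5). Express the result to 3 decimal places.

0.525

Fβ = (1+β²)·TP / ((1+β²)·TP + β²·FN + FP), with β²=1/4
= 1.25·179 / (1.25·179 + 0.25·170 + 160) = 0.525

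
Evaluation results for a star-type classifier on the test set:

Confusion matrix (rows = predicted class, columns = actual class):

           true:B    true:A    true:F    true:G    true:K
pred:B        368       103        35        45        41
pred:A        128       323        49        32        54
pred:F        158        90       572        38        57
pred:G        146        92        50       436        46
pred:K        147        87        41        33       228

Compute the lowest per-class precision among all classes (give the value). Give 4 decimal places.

Per-class precision (TP/(TP+FP)):
  B: TP=368, FP=103+35+45+41=224 → 368/592 = 0.62162
  A: TP=323, FP=128+49+32+54=263 → 323/586 = 0.55119
  F: TP=572, FP=158+90+38+57=343 → 572/915 = 0.62514
  G: TP=436, FP=146+92+50+46=334 → 436/770 = 0.56623
  K: TP=228, FP=147+87+41+33=308 → 228/536 = 0.42537
Lowest is class 'K' with precision = 0.4254.

0.4254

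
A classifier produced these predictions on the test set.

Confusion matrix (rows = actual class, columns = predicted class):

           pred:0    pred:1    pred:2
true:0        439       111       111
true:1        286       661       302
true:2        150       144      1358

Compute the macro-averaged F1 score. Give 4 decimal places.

Per-class F1 score (2·TP/(2·TP+FP+FN)):
  0: TP=439, FP=286+150=436, FN=111+111=222 → 878/1536 = 0.57161
  1: TP=661, FP=111+144=255, FN=286+302=588 → 1322/2165 = 0.61062
  2: TP=1358, FP=111+302=413, FN=150+144=294 → 2716/3423 = 0.79346
Macro-F1 score = mean = (0.57161 + 0.61062 + 0.79346) / 3 = 0.6586

0.6586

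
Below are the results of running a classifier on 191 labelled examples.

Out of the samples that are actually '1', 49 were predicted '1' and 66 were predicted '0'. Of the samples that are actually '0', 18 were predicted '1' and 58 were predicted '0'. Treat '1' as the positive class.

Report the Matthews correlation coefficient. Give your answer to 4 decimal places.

0.1941

MCC = (TP·TN − FP·FN) / √((TP+FP)(TP+FN)(TN+FP)(TN+FN))
Numerator = 49·58 − 18·66 = 1654
Denominator = √(67·115·76·124) = √72611920 = 8521.2628
MCC = 1654 / 8521.2628 = 0.1941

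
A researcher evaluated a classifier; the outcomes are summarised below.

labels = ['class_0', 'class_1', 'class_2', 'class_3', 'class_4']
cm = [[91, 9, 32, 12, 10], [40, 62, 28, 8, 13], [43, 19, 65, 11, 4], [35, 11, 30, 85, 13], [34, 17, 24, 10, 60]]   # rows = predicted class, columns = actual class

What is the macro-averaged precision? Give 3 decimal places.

Per-class precision (TP/(TP+FP)):
  class_0: TP=91, FP=9+32+12+10=63 → 91/154 = 0.5909
  class_1: TP=62, FP=40+28+8+13=89 → 62/151 = 0.4106
  class_2: TP=65, FP=43+19+11+4=77 → 65/142 = 0.4577
  class_3: TP=85, FP=35+11+30+13=89 → 85/174 = 0.4885
  class_4: TP=60, FP=34+17+24+10=85 → 60/145 = 0.4138
Macro-precision = mean = (0.5909 + 0.4106 + 0.4577 + 0.4885 + 0.4138) / 5 = 0.472

0.472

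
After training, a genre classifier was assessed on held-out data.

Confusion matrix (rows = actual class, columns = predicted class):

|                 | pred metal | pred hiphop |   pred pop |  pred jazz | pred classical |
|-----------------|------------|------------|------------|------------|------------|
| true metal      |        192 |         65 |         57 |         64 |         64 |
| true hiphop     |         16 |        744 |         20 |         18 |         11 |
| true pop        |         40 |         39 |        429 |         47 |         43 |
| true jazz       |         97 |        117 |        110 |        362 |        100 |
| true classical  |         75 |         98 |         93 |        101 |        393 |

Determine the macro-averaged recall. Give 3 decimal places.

Per-class recall (TP/(TP+FN)):
  metal: TP=192, FN=65+57+64+64=250 → 192/442 = 0.4344
  hiphop: TP=744, FN=16+20+18+11=65 → 744/809 = 0.9197
  pop: TP=429, FN=40+39+47+43=169 → 429/598 = 0.7174
  jazz: TP=362, FN=97+117+110+100=424 → 362/786 = 0.4606
  classical: TP=393, FN=75+98+93+101=367 → 393/760 = 0.5171
Macro-recall = mean = (0.4344 + 0.9197 + 0.7174 + 0.4606 + 0.5171) / 5 = 0.610

0.610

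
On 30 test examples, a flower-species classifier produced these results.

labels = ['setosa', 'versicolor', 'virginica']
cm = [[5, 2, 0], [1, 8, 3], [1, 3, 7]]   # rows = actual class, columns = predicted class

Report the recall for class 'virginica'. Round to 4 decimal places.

0.6364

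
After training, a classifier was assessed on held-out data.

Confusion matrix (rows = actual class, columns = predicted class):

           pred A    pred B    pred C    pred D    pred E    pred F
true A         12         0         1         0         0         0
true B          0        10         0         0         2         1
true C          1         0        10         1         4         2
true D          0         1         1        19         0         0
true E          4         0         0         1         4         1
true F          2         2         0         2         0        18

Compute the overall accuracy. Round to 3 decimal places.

Accuracy = trace / total = (12+10+10+19+4+18=73) / 99 = 73/99 = 0.737

0.737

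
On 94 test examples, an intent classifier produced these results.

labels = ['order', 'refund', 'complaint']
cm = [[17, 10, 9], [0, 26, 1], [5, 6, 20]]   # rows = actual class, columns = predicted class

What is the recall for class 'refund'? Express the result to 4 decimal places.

0.9630

recall = TP/(TP+FN).
refund: TP=26, FN=0+1=1 → 26/27 = 0.96296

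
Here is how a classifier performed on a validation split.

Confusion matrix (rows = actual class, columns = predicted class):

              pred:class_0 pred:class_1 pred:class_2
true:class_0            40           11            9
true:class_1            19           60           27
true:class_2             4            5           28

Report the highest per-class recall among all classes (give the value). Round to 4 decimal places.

0.7568

Per-class recall (TP/(TP+FN)):
  class_0: TP=40, FN=11+9=20 → 40/60 = 0.66667
  class_1: TP=60, FN=19+27=46 → 60/106 = 0.56604
  class_2: TP=28, FN=4+5=9 → 28/37 = 0.75676
Highest is class 'class_2' with recall = 0.7568.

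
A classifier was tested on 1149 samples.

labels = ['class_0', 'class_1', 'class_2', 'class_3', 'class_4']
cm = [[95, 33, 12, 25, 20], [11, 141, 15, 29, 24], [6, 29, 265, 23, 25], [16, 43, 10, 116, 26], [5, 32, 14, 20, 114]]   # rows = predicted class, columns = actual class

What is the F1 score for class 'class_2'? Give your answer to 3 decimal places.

Take TP from the diagonal, FP from the rest of the 'class_2' prediction marginal, FN from the rest of the 'class_2' actual marginal.
F1 score = 2·TP/(2·TP+FP+FN).
class_2: TP=265, FP=6+29+23+25=83, FN=12+15+10+14=51 → 530/664 = 0.7982

0.798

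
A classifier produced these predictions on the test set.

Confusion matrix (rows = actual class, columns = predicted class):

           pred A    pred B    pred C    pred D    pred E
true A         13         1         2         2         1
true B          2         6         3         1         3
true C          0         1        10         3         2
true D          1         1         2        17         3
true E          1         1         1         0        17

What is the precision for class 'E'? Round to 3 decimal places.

Take TP from the diagonal, FP from the rest of the 'E' prediction marginal, FN from the rest of the 'E' actual marginal.
precision = TP/(TP+FP).
E: TP=17, FP=1+3+2+3=9 → 17/26 = 0.6538

0.654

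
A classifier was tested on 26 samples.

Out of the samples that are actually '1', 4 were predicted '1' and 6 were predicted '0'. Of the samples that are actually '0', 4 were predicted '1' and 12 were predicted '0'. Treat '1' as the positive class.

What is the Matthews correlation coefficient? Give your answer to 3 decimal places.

MCC = (TP·TN − FP·FN) / √((TP+FP)(TP+FN)(TN+FP)(TN+FN))
Numerator = 4·12 − 4·6 = 24
Denominator = √(8·10·16·18) = √23040 = 151.7893
MCC = 24 / 151.7893 = 0.158

0.158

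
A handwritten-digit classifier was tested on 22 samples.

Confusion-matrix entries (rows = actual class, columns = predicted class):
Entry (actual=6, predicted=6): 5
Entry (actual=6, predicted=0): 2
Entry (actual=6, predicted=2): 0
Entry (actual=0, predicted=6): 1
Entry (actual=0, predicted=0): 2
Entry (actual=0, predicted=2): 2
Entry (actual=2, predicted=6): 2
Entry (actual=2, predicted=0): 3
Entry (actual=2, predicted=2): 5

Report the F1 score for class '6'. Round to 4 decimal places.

Treat '6' as positive and all other classes as negative.
F1 score = 2·TP/(2·TP+FP+FN).
6: TP=5, FP=1+2=3, FN=2+0=2 → 10/15 = 0.66667

0.6667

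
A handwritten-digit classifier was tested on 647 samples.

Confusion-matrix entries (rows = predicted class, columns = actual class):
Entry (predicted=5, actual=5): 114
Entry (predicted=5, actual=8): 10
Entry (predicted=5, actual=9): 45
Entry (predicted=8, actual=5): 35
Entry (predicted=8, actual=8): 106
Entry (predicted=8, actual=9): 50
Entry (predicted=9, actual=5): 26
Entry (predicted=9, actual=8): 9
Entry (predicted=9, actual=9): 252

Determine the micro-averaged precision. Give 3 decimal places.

Micro-averaging pools counts across classes: ΣTP=472, ΣFP=175, ΣFN=175.
Micro-precision = TP/(TP+FP) on pooled counts = 0.730 (equals overall accuracy in single-label multiclass).

0.730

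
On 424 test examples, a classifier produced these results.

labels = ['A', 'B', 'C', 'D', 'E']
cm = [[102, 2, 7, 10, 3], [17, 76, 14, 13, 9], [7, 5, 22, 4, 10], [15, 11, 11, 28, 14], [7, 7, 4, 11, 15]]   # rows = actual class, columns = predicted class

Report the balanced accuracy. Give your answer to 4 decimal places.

0.5131

Balanced accuracy = mean of per-class recall.
  A: recall = 102/124 = 0.82258
  B: recall = 76/129 = 0.58915
  C: recall = 22/48 = 0.45833
  D: recall = 28/79 = 0.35443
  E: recall = 15/44 = 0.34091
Mean = (0.82258 + 0.58915 + 0.45833 + 0.35443 + 0.34091) / 5 = 0.5131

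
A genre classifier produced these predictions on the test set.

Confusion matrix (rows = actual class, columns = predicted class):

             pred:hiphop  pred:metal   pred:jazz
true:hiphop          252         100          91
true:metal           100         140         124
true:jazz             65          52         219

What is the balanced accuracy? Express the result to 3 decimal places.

0.535

Balanced accuracy = mean of per-class recall.
  hiphop: recall = 252/443 = 0.5688
  metal: recall = 140/364 = 0.3846
  jazz: recall = 219/336 = 0.6518
Mean = (0.5688 + 0.3846 + 0.6518) / 3 = 0.535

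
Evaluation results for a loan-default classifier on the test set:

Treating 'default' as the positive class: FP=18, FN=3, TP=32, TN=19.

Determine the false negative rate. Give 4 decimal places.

FNR = FN/(FN+TP) = 3/(3+32) = 0.0857

0.0857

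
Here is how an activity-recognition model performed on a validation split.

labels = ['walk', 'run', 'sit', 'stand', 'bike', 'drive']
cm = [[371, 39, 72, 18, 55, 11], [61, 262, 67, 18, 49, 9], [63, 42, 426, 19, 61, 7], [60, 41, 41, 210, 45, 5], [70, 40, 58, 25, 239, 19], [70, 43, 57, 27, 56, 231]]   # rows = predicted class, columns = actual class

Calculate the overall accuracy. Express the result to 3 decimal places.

Accuracy = trace / total = (371+262+426+210+239+231=1739) / 2987 = 1739/2987 = 0.582

0.582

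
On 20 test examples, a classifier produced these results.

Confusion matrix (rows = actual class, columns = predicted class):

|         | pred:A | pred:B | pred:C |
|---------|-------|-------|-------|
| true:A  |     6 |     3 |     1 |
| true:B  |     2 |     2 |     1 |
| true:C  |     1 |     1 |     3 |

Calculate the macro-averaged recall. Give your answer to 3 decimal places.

Per-class recall (TP/(TP+FN)):
  A: TP=6, FN=3+1=4 → 6/10 = 0.6000
  B: TP=2, FN=2+1=3 → 2/5 = 0.4000
  C: TP=3, FN=1+1=2 → 3/5 = 0.6000
Macro-recall = mean = (0.6000 + 0.4000 + 0.6000) / 3 = 0.533

0.533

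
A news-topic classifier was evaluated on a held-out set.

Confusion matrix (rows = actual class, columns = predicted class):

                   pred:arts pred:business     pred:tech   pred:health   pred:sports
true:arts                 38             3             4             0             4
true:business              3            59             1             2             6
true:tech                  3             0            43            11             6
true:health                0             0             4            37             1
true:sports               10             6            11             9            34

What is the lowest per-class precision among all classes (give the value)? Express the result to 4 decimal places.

Per-class precision (TP/(TP+FP)):
  arts: TP=38, FP=3+3+0+10=16 → 38/54 = 0.70370
  business: TP=59, FP=3+0+0+6=9 → 59/68 = 0.86765
  tech: TP=43, FP=4+1+4+11=20 → 43/63 = 0.68254
  health: TP=37, FP=0+2+11+9=22 → 37/59 = 0.62712
  sports: TP=34, FP=4+6+6+1=17 → 34/51 = 0.66667
Lowest is class 'health' with precision = 0.6271.

0.6271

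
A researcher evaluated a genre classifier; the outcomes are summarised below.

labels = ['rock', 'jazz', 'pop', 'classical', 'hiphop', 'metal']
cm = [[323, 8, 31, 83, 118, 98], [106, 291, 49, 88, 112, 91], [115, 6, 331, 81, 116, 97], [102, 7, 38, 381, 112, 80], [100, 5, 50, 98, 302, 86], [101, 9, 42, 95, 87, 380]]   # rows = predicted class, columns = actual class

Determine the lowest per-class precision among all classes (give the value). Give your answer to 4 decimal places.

0.3948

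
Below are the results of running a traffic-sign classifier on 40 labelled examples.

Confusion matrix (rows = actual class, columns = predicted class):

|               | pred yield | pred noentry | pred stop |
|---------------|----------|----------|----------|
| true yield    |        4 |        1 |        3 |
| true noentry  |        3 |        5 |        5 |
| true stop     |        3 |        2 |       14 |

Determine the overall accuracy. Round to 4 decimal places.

0.5750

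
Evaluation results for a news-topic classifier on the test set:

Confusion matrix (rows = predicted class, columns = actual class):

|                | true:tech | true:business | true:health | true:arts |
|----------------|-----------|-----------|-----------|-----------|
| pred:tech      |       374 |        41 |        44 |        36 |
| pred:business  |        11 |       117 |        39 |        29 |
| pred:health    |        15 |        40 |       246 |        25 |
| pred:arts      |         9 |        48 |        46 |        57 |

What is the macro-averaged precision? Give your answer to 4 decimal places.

Per-class precision (TP/(TP+FP)):
  tech: TP=374, FP=41+44+36=121 → 374/495 = 0.75556
  business: TP=117, FP=11+39+29=79 → 117/196 = 0.59694
  health: TP=246, FP=15+40+25=80 → 246/326 = 0.75460
  arts: TP=57, FP=9+48+46=103 → 57/160 = 0.35625
Macro-precision = mean = (0.75556 + 0.59694 + 0.75460 + 0.35625) / 4 = 0.6158

0.6158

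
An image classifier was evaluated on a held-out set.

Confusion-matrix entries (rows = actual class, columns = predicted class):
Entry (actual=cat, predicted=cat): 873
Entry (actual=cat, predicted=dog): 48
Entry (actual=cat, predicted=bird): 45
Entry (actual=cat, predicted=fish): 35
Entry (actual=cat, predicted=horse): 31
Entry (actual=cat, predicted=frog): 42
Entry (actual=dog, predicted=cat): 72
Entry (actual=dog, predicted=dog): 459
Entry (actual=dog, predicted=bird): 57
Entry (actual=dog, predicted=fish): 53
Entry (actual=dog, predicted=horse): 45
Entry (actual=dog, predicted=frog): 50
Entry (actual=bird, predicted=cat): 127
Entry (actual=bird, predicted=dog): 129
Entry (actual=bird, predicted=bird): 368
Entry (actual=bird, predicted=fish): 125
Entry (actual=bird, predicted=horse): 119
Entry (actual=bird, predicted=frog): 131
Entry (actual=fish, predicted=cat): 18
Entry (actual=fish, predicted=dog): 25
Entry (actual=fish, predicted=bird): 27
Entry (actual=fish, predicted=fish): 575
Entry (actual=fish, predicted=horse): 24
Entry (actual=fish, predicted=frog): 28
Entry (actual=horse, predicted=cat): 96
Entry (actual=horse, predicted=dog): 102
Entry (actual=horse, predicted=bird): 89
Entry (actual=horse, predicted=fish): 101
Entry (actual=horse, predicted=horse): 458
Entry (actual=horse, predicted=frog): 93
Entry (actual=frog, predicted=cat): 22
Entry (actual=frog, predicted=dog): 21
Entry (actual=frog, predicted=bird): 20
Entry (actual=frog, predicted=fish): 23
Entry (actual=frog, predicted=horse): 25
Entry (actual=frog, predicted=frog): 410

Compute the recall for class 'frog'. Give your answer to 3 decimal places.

0.787

Treat 'frog' as positive and all other classes as negative.
recall = TP/(TP+FN).
frog: TP=410, FN=22+21+20+23+25=111 → 410/521 = 0.7869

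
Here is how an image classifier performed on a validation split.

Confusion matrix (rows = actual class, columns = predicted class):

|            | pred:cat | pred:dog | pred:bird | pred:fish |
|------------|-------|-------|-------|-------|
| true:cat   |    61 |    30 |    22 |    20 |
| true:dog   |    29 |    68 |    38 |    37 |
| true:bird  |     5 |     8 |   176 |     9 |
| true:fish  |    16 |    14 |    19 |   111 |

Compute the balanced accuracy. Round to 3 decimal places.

0.609

Balanced accuracy = mean of per-class recall.
  cat: recall = 61/133 = 0.4586
  dog: recall = 68/172 = 0.3953
  bird: recall = 176/198 = 0.8889
  fish: recall = 111/160 = 0.6938
Mean = (0.4586 + 0.3953 + 0.8889 + 0.6938) / 4 = 0.609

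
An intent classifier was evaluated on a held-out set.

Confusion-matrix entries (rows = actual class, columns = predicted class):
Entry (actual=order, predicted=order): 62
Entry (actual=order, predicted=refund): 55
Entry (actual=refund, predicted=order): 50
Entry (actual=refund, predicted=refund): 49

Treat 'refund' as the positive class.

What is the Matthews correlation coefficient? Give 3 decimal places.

0.025

MCC = (TP·TN − FP·FN) / √((TP+FP)(TP+FN)(TN+FP)(TN+FN))
Numerator = 49·62 − 55·50 = 288
Denominator = √(104·99·117·112) = √134918784 = 11615.4545
MCC = 288 / 11615.4545 = 0.025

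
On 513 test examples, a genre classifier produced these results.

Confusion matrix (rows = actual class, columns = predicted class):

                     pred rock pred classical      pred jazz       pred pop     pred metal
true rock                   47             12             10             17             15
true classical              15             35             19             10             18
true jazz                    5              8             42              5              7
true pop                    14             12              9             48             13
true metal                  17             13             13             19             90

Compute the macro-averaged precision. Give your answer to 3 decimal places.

0.497

Per-class precision (TP/(TP+FP)):
  rock: TP=47, FP=15+5+14+17=51 → 47/98 = 0.4796
  classical: TP=35, FP=12+8+12+13=45 → 35/80 = 0.4375
  jazz: TP=42, FP=10+19+9+13=51 → 42/93 = 0.4516
  pop: TP=48, FP=17+10+5+19=51 → 48/99 = 0.4848
  metal: TP=90, FP=15+18+7+13=53 → 90/143 = 0.6294
Macro-precision = mean = (0.4796 + 0.4375 + 0.4516 + 0.4848 + 0.6294) / 5 = 0.497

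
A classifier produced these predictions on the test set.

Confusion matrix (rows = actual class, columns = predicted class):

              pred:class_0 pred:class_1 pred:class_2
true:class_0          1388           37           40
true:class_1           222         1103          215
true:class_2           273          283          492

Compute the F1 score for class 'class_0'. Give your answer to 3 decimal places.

Take TP from the diagonal, FP from the rest of the 'class_0' prediction marginal, FN from the rest of the 'class_0' actual marginal.
F1 score = 2·TP/(2·TP+FP+FN).
class_0: TP=1388, FP=222+273=495, FN=37+40=77 → 2776/3348 = 0.8292

0.829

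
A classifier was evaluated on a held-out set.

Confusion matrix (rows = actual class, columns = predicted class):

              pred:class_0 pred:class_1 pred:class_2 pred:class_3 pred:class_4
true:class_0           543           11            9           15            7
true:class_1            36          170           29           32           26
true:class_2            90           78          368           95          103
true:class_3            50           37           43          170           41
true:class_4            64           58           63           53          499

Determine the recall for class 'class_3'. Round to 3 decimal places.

0.499

recall = TP/(TP+FN).
class_3: TP=170, FN=50+37+43+41=171 → 170/341 = 0.4985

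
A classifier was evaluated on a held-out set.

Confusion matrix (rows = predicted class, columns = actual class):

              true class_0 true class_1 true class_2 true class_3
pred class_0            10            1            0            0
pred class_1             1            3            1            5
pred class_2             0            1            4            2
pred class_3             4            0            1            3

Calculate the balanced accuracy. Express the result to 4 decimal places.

Balanced accuracy = mean of per-class recall.
  class_0: recall = 10/15 = 0.66667
  class_1: recall = 3/5 = 0.60000
  class_2: recall = 4/6 = 0.66667
  class_3: recall = 3/10 = 0.30000
Mean = (0.66667 + 0.60000 + 0.66667 + 0.30000) / 4 = 0.5583

0.5583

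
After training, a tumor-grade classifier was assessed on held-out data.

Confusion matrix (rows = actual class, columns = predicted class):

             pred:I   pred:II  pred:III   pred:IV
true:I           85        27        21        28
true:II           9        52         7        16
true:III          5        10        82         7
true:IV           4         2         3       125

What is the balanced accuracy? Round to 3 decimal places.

Balanced accuracy = mean of per-class recall.
  I: recall = 85/161 = 0.5280
  II: recall = 52/84 = 0.6190
  III: recall = 82/104 = 0.7885
  IV: recall = 125/134 = 0.9328
Mean = (0.5280 + 0.6190 + 0.7885 + 0.9328) / 4 = 0.717

0.717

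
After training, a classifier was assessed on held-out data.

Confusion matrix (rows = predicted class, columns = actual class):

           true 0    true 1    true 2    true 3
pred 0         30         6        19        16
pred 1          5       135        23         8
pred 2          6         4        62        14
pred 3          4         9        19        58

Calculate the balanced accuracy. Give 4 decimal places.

0.6629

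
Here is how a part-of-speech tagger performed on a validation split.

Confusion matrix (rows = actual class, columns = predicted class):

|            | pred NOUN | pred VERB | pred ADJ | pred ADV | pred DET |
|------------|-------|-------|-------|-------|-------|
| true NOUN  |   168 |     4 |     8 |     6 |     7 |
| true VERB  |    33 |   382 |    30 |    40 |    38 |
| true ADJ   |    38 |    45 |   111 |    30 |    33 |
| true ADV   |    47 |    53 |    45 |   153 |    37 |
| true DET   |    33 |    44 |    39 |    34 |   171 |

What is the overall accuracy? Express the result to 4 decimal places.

Accuracy = trace / total = (168+382+111+153+171=985) / 1629 = 985/1629 = 0.6047

0.6047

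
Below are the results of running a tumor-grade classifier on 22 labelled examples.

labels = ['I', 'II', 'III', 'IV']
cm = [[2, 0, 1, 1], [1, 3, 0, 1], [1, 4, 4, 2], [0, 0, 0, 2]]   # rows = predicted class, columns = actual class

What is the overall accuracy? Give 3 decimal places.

Accuracy = trace / total = (2+3+4+2=11) / 22 = 11/22 = 0.500

0.500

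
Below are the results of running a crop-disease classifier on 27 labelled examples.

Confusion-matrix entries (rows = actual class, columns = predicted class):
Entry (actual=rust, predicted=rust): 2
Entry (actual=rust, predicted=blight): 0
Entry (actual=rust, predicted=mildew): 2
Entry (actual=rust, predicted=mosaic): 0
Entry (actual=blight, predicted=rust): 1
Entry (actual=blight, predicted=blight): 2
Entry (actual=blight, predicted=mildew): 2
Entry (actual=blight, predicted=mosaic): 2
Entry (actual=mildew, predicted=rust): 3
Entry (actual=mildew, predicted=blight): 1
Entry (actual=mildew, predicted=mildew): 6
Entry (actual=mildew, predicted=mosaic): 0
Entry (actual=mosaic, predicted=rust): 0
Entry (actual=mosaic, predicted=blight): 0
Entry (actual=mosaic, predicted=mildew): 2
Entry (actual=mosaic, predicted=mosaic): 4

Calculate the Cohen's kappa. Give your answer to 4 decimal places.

Observed agreement pₒ = trace/N = 14/27 = 0.51852
Expected agreement pₑ = Σ (rowᵢ·colᵢ)/N² = (4·6 + 7·3 + 10·12 + 6·6)/27² = 0.27572
κ = (pₒ − pₑ)/(1 − pₑ) = (0.51852 − 0.27572)/(1 − 0.27572) = 0.3352

0.3352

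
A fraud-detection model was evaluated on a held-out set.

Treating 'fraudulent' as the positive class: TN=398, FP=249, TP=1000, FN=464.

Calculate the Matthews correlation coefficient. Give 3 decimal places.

0.280

MCC = (TP·TN − FP·FN) / √((TP+FP)(TP+FN)(TN+FP)(TN+FN))
Numerator = 1000·398 − 249·464 = 282464
Denominator = √(1249·1464·647·862) = √1019800126704 = 1009851.5370
MCC = 282464 / 1009851.5370 = 0.280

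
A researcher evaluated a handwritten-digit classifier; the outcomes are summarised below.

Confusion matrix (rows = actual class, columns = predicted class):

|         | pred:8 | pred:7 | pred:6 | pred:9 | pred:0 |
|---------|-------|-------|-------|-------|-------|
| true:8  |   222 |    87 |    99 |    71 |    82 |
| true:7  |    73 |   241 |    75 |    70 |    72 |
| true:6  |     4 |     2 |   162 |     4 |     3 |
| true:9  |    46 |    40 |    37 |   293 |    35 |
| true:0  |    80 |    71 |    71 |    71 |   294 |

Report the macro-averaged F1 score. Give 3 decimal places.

0.526

Per-class F1 score (2·TP/(2·TP+FP+FN)):
  8: TP=222, FP=73+4+46+80=203, FN=87+99+71+82=339 → 444/986 = 0.4503
  7: TP=241, FP=87+2+40+71=200, FN=73+75+70+72=290 → 482/972 = 0.4959
  6: TP=162, FP=99+75+37+71=282, FN=4+2+4+3=13 → 324/619 = 0.5234
  9: TP=293, FP=71+70+4+71=216, FN=46+40+37+35=158 → 586/960 = 0.6104
  0: TP=294, FP=82+72+3+35=192, FN=80+71+71+71=293 → 588/1073 = 0.5480
Macro-F1 score = mean = (0.4503 + 0.4959 + 0.5234 + 0.6104 + 0.5480) / 5 = 0.526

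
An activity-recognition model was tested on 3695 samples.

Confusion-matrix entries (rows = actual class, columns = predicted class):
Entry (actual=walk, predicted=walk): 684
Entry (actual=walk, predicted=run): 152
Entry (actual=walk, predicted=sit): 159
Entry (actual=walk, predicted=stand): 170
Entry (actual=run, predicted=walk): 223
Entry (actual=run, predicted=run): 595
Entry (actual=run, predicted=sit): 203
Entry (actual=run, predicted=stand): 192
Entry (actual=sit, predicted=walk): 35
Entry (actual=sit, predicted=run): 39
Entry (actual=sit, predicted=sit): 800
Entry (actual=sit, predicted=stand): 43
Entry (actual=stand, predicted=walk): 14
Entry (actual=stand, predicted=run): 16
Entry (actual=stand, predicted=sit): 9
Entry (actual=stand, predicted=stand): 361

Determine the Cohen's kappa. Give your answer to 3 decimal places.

Observed agreement pₒ = trace/N = 2440/3695 = 0.6604
Expected agreement pₑ = Σ (rowᵢ·colᵢ)/N² = (1165·956 + 1213·802 + 917·1171 + 400·766)/3695² = 0.2539
κ = (pₒ − pₑ)/(1 − pₑ) = (0.6604 − 0.2539)/(1 − 0.2539) = 0.545

0.545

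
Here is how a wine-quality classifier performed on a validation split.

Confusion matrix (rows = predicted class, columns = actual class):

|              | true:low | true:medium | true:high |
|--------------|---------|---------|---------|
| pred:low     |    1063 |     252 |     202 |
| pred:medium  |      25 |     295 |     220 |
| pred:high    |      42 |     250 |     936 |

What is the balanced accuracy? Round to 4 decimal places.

0.6667

Balanced accuracy = mean of per-class recall.
  low: recall = 1063/1130 = 0.94071
  medium: recall = 295/797 = 0.37014
  high: recall = 936/1358 = 0.68925
Mean = (0.94071 + 0.37014 + 0.68925) / 3 = 0.6667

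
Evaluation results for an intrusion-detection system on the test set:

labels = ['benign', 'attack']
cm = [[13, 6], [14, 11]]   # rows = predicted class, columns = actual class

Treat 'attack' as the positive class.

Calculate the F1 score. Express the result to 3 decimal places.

Precision = TP/(TP+FP) = 11/25 = 0.4400
Recall = TP/(TP+FN) = 11/17 = 0.6471
F1 = 2·TP/(2·TP+FP+FN) = 22/42 = 0.524

0.524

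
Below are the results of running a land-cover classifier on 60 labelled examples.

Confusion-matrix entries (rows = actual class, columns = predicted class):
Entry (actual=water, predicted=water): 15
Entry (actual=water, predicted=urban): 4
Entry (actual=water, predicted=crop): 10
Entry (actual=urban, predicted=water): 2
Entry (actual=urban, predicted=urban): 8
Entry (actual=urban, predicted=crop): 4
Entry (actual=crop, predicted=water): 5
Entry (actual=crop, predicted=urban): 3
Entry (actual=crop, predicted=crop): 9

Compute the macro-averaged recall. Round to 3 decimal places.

Per-class recall (TP/(TP+FN)):
  water: TP=15, FN=4+10=14 → 15/29 = 0.5172
  urban: TP=8, FN=2+4=6 → 8/14 = 0.5714
  crop: TP=9, FN=5+3=8 → 9/17 = 0.5294
Macro-recall = mean = (0.5172 + 0.5714 + 0.5294) / 3 = 0.539

0.539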